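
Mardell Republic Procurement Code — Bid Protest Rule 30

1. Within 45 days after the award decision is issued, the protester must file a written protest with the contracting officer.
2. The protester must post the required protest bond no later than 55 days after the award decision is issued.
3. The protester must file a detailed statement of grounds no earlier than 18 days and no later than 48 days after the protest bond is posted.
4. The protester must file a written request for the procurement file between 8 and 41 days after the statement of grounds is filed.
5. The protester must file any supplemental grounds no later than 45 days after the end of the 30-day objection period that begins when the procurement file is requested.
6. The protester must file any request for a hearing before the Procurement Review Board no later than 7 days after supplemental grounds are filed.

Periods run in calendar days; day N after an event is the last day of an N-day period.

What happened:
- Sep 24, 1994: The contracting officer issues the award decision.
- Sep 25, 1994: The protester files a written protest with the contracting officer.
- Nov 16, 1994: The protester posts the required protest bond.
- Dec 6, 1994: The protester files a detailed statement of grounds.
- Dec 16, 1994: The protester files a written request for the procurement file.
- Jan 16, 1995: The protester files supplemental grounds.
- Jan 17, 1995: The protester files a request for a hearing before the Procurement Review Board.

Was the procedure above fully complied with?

Yes

Step 1: 45 days after Sep 24, 1994 (when the award decision is issued) is Nov 8, 1994; done Sep 25, 1994 — timely.
Step 2: 55 days after Sep 24, 1994 (when the award decision is issued) is Nov 18, 1994; done Nov 16, 1994 — timely.
Step 3: the window is 18–48 days after Nov 16, 1994 (when the protest bond is posted), so Dec 4, 1994 through Jan 3, 1995; done Dec 6, 1994 — within the window.
Step 4: the window is 8–41 days after Dec 6, 1994 (when the statement of grounds is filed), so Dec 14, 1994 through Jan 16, 1995; done Dec 16, 1994, which is between those dates.
Step 5: 45 days after Jan 15, 1995 (end of the 30-day objection period, which began when the procurement file is requested on Dec 16, 1994) is Mar 1, 1995; done Jan 16, 1995 — timely.
Step 6: 7 days after Jan 16, 1995 (when supplemental grounds are filed) is Jan 23, 1995; Jan 17, 1995 is within that limit.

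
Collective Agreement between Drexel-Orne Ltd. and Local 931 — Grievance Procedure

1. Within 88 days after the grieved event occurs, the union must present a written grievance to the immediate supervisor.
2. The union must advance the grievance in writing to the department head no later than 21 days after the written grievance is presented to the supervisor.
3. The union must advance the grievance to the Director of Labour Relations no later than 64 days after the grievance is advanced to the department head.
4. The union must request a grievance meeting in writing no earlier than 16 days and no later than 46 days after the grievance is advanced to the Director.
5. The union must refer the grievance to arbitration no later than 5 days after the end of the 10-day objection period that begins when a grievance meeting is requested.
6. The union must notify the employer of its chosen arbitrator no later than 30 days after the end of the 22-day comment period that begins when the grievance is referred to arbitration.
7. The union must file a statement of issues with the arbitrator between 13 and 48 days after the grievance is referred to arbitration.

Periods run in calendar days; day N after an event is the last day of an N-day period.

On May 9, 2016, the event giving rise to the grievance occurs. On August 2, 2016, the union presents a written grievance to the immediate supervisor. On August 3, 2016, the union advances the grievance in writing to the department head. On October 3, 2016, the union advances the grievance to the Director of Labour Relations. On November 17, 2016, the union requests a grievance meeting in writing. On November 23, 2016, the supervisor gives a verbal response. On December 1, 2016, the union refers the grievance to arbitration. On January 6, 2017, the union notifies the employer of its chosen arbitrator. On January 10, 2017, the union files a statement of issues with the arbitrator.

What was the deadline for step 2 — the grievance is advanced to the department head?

August 23, 2016

Step 2 runs from August 2, 2016, when the written grievance is presented to the supervisor. 21 days after August 2, 2016 is August 23, 2016.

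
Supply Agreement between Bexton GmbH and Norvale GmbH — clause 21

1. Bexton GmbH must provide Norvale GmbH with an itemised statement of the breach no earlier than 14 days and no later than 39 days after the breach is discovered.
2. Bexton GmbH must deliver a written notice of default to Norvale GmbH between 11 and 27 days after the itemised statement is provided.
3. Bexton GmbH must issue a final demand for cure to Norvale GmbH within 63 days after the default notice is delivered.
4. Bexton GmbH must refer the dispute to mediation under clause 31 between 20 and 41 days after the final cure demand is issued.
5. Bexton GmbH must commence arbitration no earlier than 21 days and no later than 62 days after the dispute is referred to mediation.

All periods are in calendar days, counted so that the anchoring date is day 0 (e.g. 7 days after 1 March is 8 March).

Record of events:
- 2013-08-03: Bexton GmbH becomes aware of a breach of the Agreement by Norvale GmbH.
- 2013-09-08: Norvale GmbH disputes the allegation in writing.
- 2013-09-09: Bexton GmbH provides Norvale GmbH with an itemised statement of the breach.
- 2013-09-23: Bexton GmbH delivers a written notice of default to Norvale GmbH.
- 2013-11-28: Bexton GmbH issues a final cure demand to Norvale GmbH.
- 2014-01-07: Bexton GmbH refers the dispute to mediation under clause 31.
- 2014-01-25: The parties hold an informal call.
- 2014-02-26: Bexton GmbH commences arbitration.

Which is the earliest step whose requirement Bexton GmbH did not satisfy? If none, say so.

Step 1: the window is 14–39 days after 2013-08-03 (when the breach is discovered), so 2013-08-17 through 2013-09-11; done 2013-09-09 — within the window.
Step 2: the window is 11–27 days after 2013-09-09 (when the itemised statement is provided), so 2013-09-20 through 2013-10-06; done 2013-09-23 — within the window.
Step 3: 63 days after 2013-09-23 (when the default notice is delivered) is 2013-11-25; done 2013-11-28 — 3 days late.

Step 3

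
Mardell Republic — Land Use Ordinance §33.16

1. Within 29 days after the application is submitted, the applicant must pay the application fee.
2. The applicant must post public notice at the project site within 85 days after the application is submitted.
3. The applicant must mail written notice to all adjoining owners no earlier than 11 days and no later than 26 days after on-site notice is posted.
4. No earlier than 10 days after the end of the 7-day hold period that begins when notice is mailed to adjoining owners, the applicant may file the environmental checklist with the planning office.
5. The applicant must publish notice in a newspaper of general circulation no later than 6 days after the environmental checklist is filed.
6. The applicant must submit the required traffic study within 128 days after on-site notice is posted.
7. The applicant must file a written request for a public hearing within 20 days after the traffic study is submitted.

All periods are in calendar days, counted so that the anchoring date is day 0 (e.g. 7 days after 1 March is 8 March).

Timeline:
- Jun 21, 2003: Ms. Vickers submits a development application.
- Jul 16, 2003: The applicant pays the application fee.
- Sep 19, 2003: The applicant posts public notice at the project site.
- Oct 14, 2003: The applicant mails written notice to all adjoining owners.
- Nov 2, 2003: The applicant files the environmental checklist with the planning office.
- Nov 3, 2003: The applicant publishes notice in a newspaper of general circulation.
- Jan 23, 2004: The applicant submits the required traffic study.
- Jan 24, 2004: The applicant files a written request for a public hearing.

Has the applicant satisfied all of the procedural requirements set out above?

(1) due by Jun 21, 2003 + 29 days = Jul 20, 2003; Jul 16, 2003 is within that limit.
(2) due by Jun 21, 2003 + 85 days = Sep 14, 2003; done Sep 19, 2003 — 5 days late.

No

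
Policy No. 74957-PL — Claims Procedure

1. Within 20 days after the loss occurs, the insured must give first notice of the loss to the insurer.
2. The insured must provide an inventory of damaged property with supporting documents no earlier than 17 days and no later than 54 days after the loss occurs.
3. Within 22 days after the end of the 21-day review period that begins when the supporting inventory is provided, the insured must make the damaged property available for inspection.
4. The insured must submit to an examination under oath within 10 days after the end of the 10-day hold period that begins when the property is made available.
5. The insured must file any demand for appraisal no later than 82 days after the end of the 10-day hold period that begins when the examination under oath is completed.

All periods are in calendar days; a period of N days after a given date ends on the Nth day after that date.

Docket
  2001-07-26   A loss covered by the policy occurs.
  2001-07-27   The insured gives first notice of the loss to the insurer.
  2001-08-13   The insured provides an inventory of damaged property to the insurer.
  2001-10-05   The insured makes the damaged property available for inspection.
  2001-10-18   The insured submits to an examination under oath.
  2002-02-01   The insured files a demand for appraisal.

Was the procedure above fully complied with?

No

Step 1 — counting 20 days from 2001-07-26 (when the loss occurs) gives a deadline of 2001-08-15; completed 2001-07-27, before the deadline.
Step 2 — 17 and 54 days from 2001-07-26 (when the loss occurs) are 2001-08-12 and 2001-09-18 respectively; done 2001-08-13 — within the window.
Step 3 — counting 22 days from 2001-09-03 (end of the 21-day review period, which began when the supporting inventory is provided on 2001-08-13) gives a deadline of 2001-09-25; not done until 2001-10-05, 10 days after the deadline.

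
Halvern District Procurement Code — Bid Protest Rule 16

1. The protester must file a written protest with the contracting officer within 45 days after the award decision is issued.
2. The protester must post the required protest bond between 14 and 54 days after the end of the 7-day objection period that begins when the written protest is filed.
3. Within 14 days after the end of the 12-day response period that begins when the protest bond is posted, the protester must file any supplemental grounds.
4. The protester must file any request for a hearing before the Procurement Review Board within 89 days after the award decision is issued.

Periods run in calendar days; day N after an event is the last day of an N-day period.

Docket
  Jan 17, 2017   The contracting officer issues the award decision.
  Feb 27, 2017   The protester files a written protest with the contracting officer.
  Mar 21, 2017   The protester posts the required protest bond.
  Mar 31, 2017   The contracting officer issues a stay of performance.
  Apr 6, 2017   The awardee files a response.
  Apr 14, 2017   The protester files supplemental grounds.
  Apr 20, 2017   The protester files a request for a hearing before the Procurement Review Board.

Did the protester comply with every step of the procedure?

Step 1 — counting 45 days from Jan 17, 2017 (when the award decision is issued) gives a deadline of Mar 3, 2017; done Feb 27, 2017 — timely.
Step 2 — 14 and 54 days from Mar 6, 2017 (end of the 7-day objection period, which began when the written protest is filed on Feb 27, 2017) are Mar 20, 2017 and Apr 29, 2017 respectively; done Mar 21, 2017 — within the window.
Step 3 — counting 14 days from Apr 2, 2017 (end of the 12-day response period, which began when the protest bond is posted on Mar 21, 2017) gives a deadline of Apr 16, 2017; done Apr 14, 2017 — timely.
Step 4 — counting 89 days from Jan 17, 2017 (when the award decision is issued) gives a deadline of Apr 16, 2017; done Apr 20, 2017 — 4 days late.
The procedure was therefore not followed at step 4.

No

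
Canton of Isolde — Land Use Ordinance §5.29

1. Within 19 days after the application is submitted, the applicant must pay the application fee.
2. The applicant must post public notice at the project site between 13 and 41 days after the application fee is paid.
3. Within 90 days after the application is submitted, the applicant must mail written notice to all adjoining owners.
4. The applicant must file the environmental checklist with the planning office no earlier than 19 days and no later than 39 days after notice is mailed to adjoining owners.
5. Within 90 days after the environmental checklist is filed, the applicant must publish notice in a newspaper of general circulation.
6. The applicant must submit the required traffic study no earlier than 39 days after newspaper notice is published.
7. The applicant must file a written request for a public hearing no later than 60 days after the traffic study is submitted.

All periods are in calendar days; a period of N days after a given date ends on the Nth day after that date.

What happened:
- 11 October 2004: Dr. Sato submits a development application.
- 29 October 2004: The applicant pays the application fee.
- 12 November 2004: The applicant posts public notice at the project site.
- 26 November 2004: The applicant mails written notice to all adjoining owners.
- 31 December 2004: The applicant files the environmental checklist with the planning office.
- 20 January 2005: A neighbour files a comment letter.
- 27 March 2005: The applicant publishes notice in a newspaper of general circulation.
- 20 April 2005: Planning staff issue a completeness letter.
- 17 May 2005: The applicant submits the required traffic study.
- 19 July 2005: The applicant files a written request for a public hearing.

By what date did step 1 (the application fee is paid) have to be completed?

Step 1 runs from 11 October 2004, when the application is submitted. 19 days after 11 October 2004 is 30 October 2004.

30 October 2004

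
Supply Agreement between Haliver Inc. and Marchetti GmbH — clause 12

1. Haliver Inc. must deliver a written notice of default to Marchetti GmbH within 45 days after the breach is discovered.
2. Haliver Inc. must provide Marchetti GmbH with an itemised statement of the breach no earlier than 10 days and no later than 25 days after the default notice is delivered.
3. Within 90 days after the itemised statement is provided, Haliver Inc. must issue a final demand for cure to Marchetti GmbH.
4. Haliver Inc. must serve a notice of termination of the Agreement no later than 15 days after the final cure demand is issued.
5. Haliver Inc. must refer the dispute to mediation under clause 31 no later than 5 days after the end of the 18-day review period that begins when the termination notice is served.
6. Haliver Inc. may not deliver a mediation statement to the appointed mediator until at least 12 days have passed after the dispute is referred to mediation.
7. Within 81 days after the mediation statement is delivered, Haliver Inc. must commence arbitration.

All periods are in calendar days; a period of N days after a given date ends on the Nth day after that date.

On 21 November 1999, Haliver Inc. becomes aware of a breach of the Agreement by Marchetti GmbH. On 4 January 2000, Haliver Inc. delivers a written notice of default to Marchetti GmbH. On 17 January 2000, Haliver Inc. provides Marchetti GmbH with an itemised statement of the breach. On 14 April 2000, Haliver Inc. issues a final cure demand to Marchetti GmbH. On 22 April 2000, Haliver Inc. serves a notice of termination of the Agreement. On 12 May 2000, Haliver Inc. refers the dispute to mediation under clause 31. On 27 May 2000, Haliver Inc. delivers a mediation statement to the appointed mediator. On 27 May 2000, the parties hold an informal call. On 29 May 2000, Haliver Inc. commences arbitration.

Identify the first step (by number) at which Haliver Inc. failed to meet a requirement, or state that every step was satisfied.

Step 1: 45 days after 21 November 1999 (when the breach is discovered) is 5 January 2000; done 4 January 2000 — timely.
Step 2: the window is 10–25 days after 4 January 2000 (when the default notice is delivered), so 14 January 2000 through 29 January 2000; done 17 January 2000 — within the window.
Step 3: 90 days after 17 January 2000 (when the itemised statement is provided) is 16 April 2000; done 14 April 2000 — timely.
Step 4: 15 days after 14 April 2000 (when the final cure demand is issued) is 29 April 2000; 22 April 2000 is within that limit.
Step 5: 5 days after 10 May 2000 (end of the 18-day review period, which began when the termination notice is served on 22 April 2000) is 15 May 2000; 12 May 2000 is within that limit.
Step 6: the earliest permitted date is 12 days after 12 May 2000 (when the dispute is referred to mediation), i.e. 24 May 2000; done 27 May 2000, after the minimum wait.
Step 7: 81 days after 27 May 2000 (when the mediation statement is delivered) is 16 August 2000; done 29 May 2000 — timely.

None — every step was satisfied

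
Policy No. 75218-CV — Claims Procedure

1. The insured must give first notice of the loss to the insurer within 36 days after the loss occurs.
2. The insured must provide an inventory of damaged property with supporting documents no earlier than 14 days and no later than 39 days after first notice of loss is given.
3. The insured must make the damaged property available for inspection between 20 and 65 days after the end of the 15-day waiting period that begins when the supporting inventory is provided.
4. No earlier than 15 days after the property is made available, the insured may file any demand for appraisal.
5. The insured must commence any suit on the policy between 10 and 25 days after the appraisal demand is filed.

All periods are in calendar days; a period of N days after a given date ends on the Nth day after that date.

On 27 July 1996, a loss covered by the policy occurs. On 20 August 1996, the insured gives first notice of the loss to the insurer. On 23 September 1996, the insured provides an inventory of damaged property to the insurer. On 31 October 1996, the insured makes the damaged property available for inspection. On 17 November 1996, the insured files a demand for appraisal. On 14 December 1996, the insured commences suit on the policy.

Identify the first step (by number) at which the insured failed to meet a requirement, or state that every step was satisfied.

(1) due by 27 July 1996 + 36 days = 1 September 1996; completed 20 August 1996, before the deadline.
(2) the permitted window runs from 20 August 1996 + 14 = 3 September 1996 to 20 August 1996 + 39 = 28 September 1996; done 23 September 1996 — within the window.
(3) the permitted window runs from 8 October 1996 + 20 = 28 October 1996 to 8 October 1996 + 65 = 12 December 1996; done 31 October 1996, which is between those dates.
(4) permitted from 31 October 1996 + 15 days = 15 November 1996 onward; done 17 November 1996, after the minimum wait.
(5) the permitted window runs from 17 November 1996 + 10 = 27 November 1996 to 17 November 1996 + 25 = 12 December 1996; done 14 December 1996 — 2 days after the window closed.

Step 5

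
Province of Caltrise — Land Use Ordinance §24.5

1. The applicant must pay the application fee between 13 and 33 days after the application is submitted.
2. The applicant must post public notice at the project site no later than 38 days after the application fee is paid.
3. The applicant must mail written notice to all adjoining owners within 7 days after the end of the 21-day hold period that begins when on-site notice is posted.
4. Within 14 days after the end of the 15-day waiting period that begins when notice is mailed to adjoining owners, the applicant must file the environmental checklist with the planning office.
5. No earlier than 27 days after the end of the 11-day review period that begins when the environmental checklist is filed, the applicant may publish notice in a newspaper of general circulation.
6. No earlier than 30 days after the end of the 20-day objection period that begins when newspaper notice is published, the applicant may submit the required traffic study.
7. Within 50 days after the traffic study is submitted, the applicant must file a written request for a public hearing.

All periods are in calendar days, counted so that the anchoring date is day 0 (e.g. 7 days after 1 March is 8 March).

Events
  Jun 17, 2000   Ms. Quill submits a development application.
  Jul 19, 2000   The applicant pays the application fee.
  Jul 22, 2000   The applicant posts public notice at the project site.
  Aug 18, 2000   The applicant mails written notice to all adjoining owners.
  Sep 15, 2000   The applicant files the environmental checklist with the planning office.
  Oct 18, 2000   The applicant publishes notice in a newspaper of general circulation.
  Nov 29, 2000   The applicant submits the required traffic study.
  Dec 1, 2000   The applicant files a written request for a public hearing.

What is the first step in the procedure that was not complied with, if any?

Step 1 — 13 and 33 days from Jun 17, 2000 (when the application is submitted) are Jun 30, 2000 and Jul 20, 2000 respectively; Jul 19, 2000 falls inside that range.
Step 2 — counting 38 days from Jul 19, 2000 (when the application fee is paid) gives a deadline of Aug 26, 2000; done Jul 22, 2000 — timely.
Step 3 — counting 7 days from Aug 12, 2000 (end of the 21-day hold period, which began when on-site notice is posted on Jul 22, 2000) gives a deadline of Aug 19, 2000; Aug 18, 2000 is within that limit.
Step 4 — counting 14 days from Sep 2, 2000 (end of the 15-day waiting period, which began when notice is mailed to adjoining owners on Aug 18, 2000) gives a deadline of Sep 16, 2000; done Sep 15, 2000 — timely.
Step 5 — must wait 27 days from Sep 26, 2000 (end of the 11-day review period, which began when the environmental checklist is filed on Sep 15, 2000), so not before Oct 23, 2000; done Oct 18, 2000 — 5 days too early.

Step 5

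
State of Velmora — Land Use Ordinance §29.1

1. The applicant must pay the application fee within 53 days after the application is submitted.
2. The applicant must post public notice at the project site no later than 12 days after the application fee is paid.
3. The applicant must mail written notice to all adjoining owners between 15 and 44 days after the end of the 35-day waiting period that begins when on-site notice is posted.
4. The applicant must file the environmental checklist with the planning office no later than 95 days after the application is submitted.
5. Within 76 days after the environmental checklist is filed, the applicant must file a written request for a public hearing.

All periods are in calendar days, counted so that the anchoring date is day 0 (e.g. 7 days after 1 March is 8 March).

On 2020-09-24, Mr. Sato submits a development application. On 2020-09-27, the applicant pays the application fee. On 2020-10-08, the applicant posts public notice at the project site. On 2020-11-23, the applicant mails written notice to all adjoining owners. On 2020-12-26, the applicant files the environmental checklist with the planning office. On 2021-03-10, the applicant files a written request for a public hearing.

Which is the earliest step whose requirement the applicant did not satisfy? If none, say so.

Step 1: 53 days after 2020-09-24 (when the application is submitted) is 2020-11-16; 2020-09-27 is within that limit.
Step 2: 12 days after 2020-09-27 (when the application fee is paid) is 2020-10-09; 2020-10-08 is within that limit.
Step 3: the window is 15–44 days after 2020-11-12 (end of the 35-day waiting period, which began when on-site notice is posted on 2020-10-08), so 2020-11-27 through 2020-12-26; 2020-11-23 is 4 days too early.
The analysis stops there.

Step 3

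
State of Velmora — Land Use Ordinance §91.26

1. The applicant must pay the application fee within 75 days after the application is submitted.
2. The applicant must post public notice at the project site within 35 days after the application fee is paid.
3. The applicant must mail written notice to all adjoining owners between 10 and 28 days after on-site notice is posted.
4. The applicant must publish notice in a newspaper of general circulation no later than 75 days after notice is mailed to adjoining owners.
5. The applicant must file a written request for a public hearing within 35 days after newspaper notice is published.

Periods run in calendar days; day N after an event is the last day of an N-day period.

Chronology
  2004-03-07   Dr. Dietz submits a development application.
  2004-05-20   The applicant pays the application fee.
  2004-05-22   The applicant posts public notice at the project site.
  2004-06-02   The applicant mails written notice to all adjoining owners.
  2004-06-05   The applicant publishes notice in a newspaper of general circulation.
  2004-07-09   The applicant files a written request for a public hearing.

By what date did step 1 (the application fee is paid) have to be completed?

Step 1 runs from 2004-03-07, when the application is submitted. 75 days after 2004-03-07 is 2004-05-21.

2004-05-21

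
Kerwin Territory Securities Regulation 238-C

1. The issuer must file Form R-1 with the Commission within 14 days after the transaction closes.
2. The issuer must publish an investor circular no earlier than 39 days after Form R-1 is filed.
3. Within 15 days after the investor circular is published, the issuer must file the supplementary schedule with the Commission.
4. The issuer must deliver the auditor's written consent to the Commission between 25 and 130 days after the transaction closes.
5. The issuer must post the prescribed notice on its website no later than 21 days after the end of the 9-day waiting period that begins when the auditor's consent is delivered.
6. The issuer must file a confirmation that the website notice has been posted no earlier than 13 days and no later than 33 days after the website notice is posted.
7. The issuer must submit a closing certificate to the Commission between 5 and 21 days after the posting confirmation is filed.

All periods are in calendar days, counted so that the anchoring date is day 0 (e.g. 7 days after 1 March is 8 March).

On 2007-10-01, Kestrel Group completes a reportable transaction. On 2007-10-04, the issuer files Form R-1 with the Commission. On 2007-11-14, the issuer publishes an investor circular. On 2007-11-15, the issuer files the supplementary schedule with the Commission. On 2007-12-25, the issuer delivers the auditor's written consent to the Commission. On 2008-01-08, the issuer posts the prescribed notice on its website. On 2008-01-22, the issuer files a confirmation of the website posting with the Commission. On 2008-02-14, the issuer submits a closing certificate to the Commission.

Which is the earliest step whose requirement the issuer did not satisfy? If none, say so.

Step 1: 14 days after 2007-10-01 (when the transaction closes) is 2007-10-15; 2007-10-04 is within that limit.
Step 2: the earliest permitted date is 39 days after 2007-10-04 (when Form R-1 is filed), i.e. 2007-11-12; done 2007-11-14 — permitted.
Step 3: 15 days after 2007-11-14 (when the investor circular is published) is 2007-11-29; 2007-11-15 is within that limit.
Step 4: the window is 25–130 days after 2007-10-01 (when the transaction closes), so 2007-10-26 through 2008-02-08; done 2007-12-25, which is between those dates.
Step 5: 21 days after 2008-01-03 (end of the 9-day waiting period, which began when the auditor's consent is delivered on 2007-12-25) is 2008-01-24; done 2008-01-08 — timely.
Step 6: the window is 13–33 days after 2008-01-08 (when the website notice is posted), so 2008-01-21 through 2008-02-10; done 2008-01-22, which is between those dates.
Step 7: the window is 5–21 days after 2008-01-22 (when the posting confirmation is filed), so 2008-01-27 through 2008-02-12; done 2008-02-14 — 2 days after the window closed.

Step 7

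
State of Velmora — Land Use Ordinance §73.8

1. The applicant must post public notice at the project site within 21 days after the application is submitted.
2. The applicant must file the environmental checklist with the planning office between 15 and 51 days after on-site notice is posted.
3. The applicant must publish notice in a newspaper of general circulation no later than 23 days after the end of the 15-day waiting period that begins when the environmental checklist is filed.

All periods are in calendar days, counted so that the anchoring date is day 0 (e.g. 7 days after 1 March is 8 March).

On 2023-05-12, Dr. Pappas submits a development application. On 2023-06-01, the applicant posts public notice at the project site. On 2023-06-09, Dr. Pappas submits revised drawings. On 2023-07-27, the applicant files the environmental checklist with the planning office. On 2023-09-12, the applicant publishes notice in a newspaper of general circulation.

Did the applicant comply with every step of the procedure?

Step 1: 21 days after 2023-05-12 (when the application is submitted) is 2023-06-02; done 2023-06-01 — timely.
Step 2: the window is 15–51 days after 2023-06-01 (when on-site notice is posted), so 2023-06-16 through 2023-07-22; done 2023-07-27 — 5 days after the window closed.

No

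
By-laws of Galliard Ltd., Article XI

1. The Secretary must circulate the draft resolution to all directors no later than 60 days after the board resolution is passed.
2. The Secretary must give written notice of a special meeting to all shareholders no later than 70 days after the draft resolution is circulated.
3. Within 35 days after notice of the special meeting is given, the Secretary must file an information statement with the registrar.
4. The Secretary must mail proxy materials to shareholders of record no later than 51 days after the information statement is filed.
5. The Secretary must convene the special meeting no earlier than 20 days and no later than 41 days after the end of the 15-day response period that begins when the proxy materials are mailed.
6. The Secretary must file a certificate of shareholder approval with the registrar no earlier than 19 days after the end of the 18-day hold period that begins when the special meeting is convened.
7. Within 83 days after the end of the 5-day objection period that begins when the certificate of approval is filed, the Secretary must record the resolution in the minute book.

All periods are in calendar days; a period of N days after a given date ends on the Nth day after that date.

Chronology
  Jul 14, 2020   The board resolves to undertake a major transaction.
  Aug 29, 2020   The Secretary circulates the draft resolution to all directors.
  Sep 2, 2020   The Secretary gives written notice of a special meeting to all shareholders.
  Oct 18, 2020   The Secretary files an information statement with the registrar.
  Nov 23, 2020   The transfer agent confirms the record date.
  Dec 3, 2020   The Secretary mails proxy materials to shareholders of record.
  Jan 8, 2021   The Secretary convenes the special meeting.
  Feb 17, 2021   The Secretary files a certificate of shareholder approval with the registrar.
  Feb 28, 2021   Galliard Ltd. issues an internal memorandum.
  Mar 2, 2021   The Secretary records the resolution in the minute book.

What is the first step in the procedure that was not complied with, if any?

(1) due by Jul 14, 2020 + 60 days = Sep 12, 2020; completed Aug 29, 2020, before the deadline.
(2) due by Aug 29, 2020 + 70 days = Nov 7, 2020; completed Sep 2, 2020, before the deadline.
(3) due by Sep 2, 2020 + 35 days = Oct 7, 2020; Oct 18, 2020 misses that deadline by 11 days.

Step 3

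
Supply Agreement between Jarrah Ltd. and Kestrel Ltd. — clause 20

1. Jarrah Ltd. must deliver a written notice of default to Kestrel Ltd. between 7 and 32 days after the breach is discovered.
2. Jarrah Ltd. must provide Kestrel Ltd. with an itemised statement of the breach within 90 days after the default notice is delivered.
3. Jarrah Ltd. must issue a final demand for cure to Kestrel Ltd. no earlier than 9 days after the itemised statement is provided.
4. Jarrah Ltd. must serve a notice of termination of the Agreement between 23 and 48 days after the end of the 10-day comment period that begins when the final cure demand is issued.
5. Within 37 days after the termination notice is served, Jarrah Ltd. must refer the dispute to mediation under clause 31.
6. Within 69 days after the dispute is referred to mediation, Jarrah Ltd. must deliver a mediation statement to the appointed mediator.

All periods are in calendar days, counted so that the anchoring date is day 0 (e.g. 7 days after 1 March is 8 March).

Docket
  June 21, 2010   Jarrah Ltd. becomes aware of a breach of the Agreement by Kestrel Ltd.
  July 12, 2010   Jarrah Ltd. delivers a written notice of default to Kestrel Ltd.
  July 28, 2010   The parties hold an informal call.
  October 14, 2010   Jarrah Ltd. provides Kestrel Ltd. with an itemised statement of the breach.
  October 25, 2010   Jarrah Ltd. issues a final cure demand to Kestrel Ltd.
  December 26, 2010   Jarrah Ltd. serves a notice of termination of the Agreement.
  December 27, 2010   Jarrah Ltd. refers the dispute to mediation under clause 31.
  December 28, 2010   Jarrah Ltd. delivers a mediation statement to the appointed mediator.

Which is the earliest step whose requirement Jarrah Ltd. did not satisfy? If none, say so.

(1) the permitted window runs from June 21, 2010 + 7 = June 28, 2010 to June 21, 2010 + 32 = July 23, 2010; July 12, 2010 falls inside that range.
(2) due by July 12, 2010 + 90 days = October 10, 2010; not done until October 14, 2010, 4 days after the deadline.

Step 2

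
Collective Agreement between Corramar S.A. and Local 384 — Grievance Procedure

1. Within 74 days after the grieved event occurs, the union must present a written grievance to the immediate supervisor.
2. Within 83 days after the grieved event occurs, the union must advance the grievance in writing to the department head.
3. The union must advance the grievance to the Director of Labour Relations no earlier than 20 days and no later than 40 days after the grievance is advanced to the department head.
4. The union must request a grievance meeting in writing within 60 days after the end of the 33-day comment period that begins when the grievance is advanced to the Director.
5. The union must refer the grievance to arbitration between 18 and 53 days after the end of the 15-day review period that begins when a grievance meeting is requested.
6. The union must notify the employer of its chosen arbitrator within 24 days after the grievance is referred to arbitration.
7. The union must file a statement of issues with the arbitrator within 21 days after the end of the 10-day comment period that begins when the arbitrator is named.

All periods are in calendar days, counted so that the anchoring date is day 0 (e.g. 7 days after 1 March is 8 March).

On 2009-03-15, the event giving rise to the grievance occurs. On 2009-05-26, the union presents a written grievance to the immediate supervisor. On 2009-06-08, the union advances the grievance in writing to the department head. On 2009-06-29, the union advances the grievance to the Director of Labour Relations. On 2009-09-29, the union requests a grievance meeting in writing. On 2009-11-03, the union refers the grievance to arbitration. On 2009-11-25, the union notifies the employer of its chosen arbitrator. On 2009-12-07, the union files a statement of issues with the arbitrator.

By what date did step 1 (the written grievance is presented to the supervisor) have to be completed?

2009-05-28

Step 1 runs from 2009-03-15, when the grieved event occurs. 74 days after 2009-03-15 is 2009-05-28.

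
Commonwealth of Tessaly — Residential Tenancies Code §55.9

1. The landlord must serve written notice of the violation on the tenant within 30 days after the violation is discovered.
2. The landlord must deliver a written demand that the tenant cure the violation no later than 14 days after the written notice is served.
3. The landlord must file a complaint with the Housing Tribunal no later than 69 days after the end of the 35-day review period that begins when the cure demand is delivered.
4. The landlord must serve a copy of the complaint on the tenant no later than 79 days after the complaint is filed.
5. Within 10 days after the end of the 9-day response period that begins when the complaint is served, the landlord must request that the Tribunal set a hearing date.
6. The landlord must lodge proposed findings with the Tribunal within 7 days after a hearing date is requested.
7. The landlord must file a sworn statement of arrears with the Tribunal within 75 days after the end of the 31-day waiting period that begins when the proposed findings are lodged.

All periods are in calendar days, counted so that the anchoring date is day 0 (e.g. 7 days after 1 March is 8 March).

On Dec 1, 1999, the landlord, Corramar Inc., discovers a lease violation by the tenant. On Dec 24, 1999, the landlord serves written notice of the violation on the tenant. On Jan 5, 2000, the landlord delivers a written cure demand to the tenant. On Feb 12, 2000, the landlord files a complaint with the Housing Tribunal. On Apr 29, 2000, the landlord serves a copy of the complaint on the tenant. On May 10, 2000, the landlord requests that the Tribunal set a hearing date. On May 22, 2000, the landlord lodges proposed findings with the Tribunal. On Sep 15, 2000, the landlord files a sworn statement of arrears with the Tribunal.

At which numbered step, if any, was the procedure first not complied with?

(1) due by Dec 1, 1999 + 30 days = Dec 31, 1999; completed Dec 24, 1999, before the deadline.
(2) due by Dec 24, 1999 + 14 days = Jan 7, 2000; completed Jan 5, 2000, before the deadline.
(3) due by Feb 9, 2000 + 69 days = Apr 18, 2000; completed Feb 12, 2000, before the deadline.
(4) due by Feb 12, 2000 + 79 days = May 1, 2000; Apr 29, 2000 is within that limit.
(5) due by May 8, 2000 + 10 days = May 18, 2000; completed May 10, 2000, before the deadline.
(6) due by May 10, 2000 + 7 days = May 17, 2000; not done until May 22, 2000, 5 days after the deadline.
The procedure was therefore not followed at step 6.

Step 6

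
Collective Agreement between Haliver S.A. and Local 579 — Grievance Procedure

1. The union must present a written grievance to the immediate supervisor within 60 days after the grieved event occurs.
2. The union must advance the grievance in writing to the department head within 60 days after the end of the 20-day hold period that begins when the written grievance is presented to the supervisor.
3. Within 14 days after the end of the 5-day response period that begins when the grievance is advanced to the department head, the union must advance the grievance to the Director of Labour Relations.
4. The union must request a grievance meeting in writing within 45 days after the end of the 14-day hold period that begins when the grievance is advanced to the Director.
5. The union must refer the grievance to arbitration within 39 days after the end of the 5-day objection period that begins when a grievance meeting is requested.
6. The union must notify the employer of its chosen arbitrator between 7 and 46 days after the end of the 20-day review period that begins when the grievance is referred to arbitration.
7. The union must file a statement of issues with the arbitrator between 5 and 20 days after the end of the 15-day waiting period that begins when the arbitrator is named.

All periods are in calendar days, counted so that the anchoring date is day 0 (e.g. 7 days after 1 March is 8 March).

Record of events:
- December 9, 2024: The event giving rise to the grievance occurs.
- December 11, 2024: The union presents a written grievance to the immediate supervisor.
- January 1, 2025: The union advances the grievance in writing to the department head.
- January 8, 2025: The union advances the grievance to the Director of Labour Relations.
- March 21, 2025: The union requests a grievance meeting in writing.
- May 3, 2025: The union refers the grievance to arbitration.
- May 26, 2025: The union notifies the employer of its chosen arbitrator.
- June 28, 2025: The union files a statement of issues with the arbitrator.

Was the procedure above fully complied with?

No

(1) due by December 9, 2024 + 60 days = February 7, 2025; December 11, 2024 is within that limit.
(2) due by December 31, 2024 + 60 days = March 1, 2025; completed January 1, 2025, before the deadline.
(3) due by January 6, 2025 + 14 days = January 20, 2025; done January 8, 2025 — timely.
(4) due by January 22, 2025 + 45 days = March 8, 2025; not done until March 21, 2025, 13 days after the deadline.
No need to go further; step 4 was not satisfied.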